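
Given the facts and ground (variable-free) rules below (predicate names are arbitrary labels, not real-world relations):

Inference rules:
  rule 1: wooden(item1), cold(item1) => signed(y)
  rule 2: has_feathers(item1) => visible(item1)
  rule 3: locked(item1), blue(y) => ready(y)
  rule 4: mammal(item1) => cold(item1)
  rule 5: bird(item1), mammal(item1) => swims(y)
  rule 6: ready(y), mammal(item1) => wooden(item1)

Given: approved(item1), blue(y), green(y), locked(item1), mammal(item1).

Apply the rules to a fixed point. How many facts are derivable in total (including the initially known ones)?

9

Round 1: rule 3 [locked(item1), blue(y) => ready(y)]; rule 4 [mammal(item1) => cold(item1)]. New: ready(y), cold(item1).
Round 2: rule 6 [ready(y), mammal(item1) => wooden(item1)]. New: wooden(item1).
Round 3: rule 1 [wooden(item1), cold(item1) => signed(y)]. New: signed(y).
Closure: {approved(item1), blue(y), cold(item1), green(y), locked(item1), mammal(item1), ready(y), signed(y), wooden(item1)} — 9 facts.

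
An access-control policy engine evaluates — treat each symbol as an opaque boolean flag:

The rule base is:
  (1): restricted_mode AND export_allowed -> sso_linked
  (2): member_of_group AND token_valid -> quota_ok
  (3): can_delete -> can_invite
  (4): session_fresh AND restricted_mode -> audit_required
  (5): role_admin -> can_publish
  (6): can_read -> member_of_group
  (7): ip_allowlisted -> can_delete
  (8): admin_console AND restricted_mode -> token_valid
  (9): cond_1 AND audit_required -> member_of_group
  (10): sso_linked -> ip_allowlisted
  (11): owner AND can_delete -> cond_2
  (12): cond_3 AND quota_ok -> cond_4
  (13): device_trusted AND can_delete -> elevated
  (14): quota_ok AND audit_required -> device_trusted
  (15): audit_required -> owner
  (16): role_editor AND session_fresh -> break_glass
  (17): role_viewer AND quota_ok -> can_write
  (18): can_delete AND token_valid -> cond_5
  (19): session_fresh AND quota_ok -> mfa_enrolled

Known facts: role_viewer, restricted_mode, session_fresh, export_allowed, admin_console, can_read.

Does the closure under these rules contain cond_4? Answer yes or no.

Round 1: (1) [restricted_mode AND export_allowed -> sso_linked]; (4) [session_fresh AND restricted_mode -> audit_required]; (6) [can_read -> member_of_group]; (8) [admin_console AND restricted_mode -> token_valid]. New: sso_linked, audit_required, member_of_group, token_valid.
Round 2: (2) [member_of_group AND token_valid -> quota_ok]; (10) [sso_linked -> ip_allowlisted]; (15) [audit_required -> owner]. New: quota_ok, ip_allowlisted, owner.
Round 3: (7) [ip_allowlisted -> can_delete]; (14) [quota_ok AND audit_required -> device_trusted]; (17) [role_viewer AND quota_ok -> can_write]; (19) [session_fresh AND quota_ok -> mfa_enrolled]. New: can_delete, device_trusted, can_write, mfa_enrolled.
Round 4: (3) [can_delete -> can_invite]; (11) [owner AND can_delete -> cond_2]; (13) [device_trusted AND can_delete -> elevated]; (18) [can_delete AND token_valid -> cond_5]. New: can_invite, cond_2, elevated, cond_5.
Fixed point reached. cond_4 is concluded only by (12); (12) needs cond_3 (never derived).

no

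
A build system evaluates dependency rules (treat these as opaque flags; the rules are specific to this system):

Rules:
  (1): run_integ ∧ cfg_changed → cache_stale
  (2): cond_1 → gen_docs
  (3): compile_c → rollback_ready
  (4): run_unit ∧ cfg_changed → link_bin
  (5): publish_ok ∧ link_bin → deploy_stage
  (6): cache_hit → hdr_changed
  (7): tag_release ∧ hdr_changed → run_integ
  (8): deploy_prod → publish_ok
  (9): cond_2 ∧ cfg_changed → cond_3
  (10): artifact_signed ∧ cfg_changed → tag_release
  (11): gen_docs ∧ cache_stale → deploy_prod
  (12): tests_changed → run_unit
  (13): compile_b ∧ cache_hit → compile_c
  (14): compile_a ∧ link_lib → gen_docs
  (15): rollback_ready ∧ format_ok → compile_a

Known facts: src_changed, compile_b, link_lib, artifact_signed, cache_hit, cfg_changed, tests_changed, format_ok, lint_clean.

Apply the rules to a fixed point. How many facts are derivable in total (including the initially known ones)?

22

Round 1: (6) [cache_hit → hdr_changed]; (10) [artifact_signed ∧ cfg_changed → tag_release]; (12) [tests_changed → run_unit]; (13) [compile_b ∧ cache_hit → compile_c]. New: hdr_changed, tag_release, run_unit, compile_c.
Round 2: (3) [compile_c → rollback_ready]; (4) [run_unit ∧ cfg_changed → link_bin]; (7) [tag_release ∧ hdr_changed → run_integ]. New: rollback_ready, link_bin, run_integ.
Round 3: (1) [run_integ ∧ cfg_changed → cache_stale]; (15) [rollback_ready ∧ format_ok → compile_a]. New: cache_stale, compile_a.
Round 4: (14) [compile_a ∧ link_lib → gen_docs]. New: gen_docs.
Round 5: (11) [gen_docs ∧ cache_stale → deploy_prod]. New: deploy_prod.
Round 6: (8) [deploy_prod → publish_ok]. New: publish_ok.
Round 7: (5) [publish_ok ∧ link_bin → deploy_stage]. New: deploy_stage.
Closure: {artifact_signed, cache_hit, cache_stale, cfg_changed, compile_a, compile_b, compile_c, deploy_prod, deploy_stage, format_ok, gen_docs, hdr_changed, link_bin, link_lib, lint_clean, publish_ok, rollback_ready, run_integ, run_unit, src_changed, tag_release, tests_changed} — 22 facts.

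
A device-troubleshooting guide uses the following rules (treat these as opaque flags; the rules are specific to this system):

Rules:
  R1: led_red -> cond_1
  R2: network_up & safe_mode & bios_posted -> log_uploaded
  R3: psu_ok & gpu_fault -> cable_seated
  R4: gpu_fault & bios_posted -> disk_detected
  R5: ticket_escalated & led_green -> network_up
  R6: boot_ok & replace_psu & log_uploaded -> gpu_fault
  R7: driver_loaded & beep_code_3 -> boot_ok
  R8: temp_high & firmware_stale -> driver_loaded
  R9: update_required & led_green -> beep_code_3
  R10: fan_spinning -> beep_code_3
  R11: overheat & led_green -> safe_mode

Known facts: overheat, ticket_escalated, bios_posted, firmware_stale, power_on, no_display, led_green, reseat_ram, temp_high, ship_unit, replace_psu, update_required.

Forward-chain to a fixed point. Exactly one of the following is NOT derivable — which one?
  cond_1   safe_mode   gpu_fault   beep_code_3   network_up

cond_1

Round 1 fires R5, R8, R9, R11, giving network_up, driver_loaded, beep_code_3, safe_mode.
Round 2 fires R2, R7, giving log_uploaded, boot_ok.
Round 3 fires R6, giving gpu_fault.
Round 4 fires R4, giving disk_detected.
Derived: network_up (round 1), beep_code_3 (round 1), gpu_fault (round 3), safe_mode (round 1). cond_1 never appears in any round.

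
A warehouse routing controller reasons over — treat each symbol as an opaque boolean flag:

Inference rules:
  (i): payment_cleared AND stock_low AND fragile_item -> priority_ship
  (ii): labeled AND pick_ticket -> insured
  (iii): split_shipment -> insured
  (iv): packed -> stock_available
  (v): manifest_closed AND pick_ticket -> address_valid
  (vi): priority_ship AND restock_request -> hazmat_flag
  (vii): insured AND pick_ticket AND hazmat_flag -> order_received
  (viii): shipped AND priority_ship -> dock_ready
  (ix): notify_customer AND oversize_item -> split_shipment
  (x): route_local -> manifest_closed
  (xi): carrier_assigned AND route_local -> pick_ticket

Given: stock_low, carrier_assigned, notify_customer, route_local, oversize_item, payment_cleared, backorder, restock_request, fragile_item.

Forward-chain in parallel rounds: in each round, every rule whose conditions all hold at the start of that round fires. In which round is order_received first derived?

3

Round 1 — (i), (ix), (x), (xi), derive priority_ship, split_shipment, manifest_closed, pick_ticket.
Round 2 — (iii), (v), (vi), derive insured, address_valid, hazmat_flag.
Round 3 — (vii), derive order_received.
order_received first appears in round 3.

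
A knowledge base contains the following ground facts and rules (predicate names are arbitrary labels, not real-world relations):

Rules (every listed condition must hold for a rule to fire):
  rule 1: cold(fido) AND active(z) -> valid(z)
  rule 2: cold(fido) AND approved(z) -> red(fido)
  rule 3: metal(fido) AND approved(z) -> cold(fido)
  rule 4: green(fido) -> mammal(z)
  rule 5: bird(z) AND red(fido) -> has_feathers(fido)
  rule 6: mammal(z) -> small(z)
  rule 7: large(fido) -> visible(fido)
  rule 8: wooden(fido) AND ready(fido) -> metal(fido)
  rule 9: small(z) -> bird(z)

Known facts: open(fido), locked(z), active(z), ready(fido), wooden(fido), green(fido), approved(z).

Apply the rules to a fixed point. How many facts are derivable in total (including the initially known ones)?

15

Round 1: rule 4 [green(fido) -> mammal(z)]; rule 8 [wooden(fido) AND ready(fido) -> metal(fido)]. Adds mammal(z), metal(fido).
Round 2: rule 3 [metal(fido) AND approved(z) -> cold(fido)]; rule 6 [mammal(z) -> small(z)]. Adds cold(fido), small(z).
Round 3: rule 1 [cold(fido) AND active(z) -> valid(z)]; rule 2 [cold(fido) AND approved(z) -> red(fido)]; rule 9 [small(z) -> bird(z)]. Adds valid(z), red(fido), bird(z).
Round 4: rule 5 [bird(z) AND red(fido) -> has_feathers(fido)]. Adds has_feathers(fido).
Closure: {active(z), approved(z), bird(z), cold(fido), green(fido), has_feathers(fido), locked(z), mammal(z), metal(fido), open(fido), ready(fido), red(fido), small(z), valid(z), wooden(fido)} — 15 facts.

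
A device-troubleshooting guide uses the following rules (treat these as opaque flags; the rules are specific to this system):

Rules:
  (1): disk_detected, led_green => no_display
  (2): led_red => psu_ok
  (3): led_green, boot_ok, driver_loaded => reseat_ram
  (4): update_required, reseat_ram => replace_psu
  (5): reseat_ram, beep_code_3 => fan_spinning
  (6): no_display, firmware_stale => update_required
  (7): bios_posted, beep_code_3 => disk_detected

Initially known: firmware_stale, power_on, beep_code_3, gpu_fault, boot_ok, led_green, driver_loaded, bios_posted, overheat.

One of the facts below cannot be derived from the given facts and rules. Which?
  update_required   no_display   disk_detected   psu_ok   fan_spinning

Round 1 fires (3), (7), giving reseat_ram, disk_detected.
Round 2 fires (1), (5), giving no_display, fan_spinning.
Round 3 fires (6), giving update_required.
Round 4 fires (4), giving replace_psu.
Derived: no_display (round 2), update_required (round 3), disk_detected (round 1), fan_spinning (round 2). psu_ok never appears in any round.

psu_ok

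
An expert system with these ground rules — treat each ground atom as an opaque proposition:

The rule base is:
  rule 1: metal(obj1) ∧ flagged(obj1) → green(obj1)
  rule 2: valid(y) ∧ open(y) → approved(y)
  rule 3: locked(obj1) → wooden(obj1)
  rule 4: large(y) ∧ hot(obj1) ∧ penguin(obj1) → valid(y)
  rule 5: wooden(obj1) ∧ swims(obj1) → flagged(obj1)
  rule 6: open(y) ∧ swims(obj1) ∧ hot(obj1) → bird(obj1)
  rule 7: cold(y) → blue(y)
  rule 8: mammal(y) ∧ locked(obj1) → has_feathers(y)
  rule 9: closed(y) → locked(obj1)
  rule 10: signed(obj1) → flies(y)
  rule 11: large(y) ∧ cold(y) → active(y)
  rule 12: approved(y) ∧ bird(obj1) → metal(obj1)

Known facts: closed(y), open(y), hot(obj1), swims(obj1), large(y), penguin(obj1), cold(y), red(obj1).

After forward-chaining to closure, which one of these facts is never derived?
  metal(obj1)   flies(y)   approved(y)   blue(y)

Round 1: rule 4 [large(y) ∧ hot(obj1) ∧ penguin(obj1) → valid(y)]; rule 6 [open(y) ∧ swims(obj1) ∧ hot(obj1) → bird(obj1)]; rule 7 [cold(y) → blue(y)]; rule 9 [closed(y) → locked(obj1)]; rule 11 [large(y) ∧ cold(y) → active(y)]. Adds valid(y), bird(obj1), blue(y), locked(obj1), active(y).
Round 2: rule 2 [valid(y) ∧ open(y) → approved(y)]; rule 3 [locked(obj1) → wooden(obj1)]. Adds approved(y), wooden(obj1).
Round 3: rule 5 [wooden(obj1) ∧ swims(obj1) → flagged(obj1)]; rule 12 [approved(y) ∧ bird(obj1) → metal(obj1)]. Adds flagged(obj1), metal(obj1).
Round 4: rule 1 [metal(obj1) ∧ flagged(obj1) → green(obj1)]. Adds green(obj1).
Derived: metal(obj1) (round 3), blue(y) (round 1), approved(y) (round 2). flies(y) never appears in any round.

flies(y)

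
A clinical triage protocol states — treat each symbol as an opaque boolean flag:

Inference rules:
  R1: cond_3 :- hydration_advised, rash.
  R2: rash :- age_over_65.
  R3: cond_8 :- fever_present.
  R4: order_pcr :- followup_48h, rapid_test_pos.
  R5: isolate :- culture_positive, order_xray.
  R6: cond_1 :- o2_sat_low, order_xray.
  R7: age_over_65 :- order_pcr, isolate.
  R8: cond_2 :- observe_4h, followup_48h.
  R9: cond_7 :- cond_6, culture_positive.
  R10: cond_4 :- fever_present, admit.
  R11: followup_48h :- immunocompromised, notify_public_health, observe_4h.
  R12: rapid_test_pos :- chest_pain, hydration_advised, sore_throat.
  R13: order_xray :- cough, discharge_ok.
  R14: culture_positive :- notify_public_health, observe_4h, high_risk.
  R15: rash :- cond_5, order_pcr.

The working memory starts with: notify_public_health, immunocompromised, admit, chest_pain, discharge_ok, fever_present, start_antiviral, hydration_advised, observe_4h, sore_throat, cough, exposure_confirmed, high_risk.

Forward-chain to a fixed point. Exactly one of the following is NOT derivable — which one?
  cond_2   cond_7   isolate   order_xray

cond_7

[1] R3 [cond_8 :- fever_present.]; R10 [cond_4 :- fever_present, admit.]; R11 [followup_48h :- immunocompromised, notify_public_health, observe_4h.]; R12 [rapid_test_pos :- chest_pain, hydration_advised, sore_throat.]; R13 [order_xray :- cough, discharge_ok.]; R14 [culture_positive :- notify_public_health, observe_4h, high_risk.]. ⇒ new: cond_8, cond_4, followup_48h, rapid_test_pos, order_xray, culture_positive.
[2] R4 [order_pcr :- followup_48h, rapid_test_pos.]; R5 [isolate :- culture_positive, order_xray.]; R8 [cond_2 :- observe_4h, followup_48h.]. ⇒ new: order_pcr, isolate, cond_2.
[3] R7 [age_over_65 :- order_pcr, isolate.]. ⇒ new: age_over_65.
[4] R2 [rash :- age_over_65.]. ⇒ new: rash.
[5] R1 [cond_3 :- hydration_advised, rash.]. ⇒ new: cond_3.
Derived: order_xray (round 1), cond_2 (round 2), isolate (round 2). cond_7 never appears in any round.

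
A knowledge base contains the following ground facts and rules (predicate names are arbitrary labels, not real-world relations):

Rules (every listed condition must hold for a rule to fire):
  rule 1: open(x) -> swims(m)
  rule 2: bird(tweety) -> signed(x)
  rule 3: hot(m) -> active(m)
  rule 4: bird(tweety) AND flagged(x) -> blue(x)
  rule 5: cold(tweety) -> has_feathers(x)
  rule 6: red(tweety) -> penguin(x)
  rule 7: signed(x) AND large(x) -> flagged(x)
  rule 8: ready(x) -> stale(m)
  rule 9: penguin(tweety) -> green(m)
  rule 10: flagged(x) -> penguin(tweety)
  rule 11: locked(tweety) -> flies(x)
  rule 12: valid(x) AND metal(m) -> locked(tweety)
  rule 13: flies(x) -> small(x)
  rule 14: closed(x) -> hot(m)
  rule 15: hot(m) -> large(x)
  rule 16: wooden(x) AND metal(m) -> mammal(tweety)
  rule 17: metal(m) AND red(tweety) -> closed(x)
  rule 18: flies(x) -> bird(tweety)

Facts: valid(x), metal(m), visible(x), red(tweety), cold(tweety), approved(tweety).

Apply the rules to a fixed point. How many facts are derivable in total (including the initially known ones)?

Round 1 fires rule 5, rule 6, rule 12, rule 17, giving has_feathers(x), penguin(x), locked(tweety), closed(x).
Round 2 fires rule 11, rule 14, giving flies(x), hot(m).
Round 3 fires rule 3, rule 13, rule 15, rule 18, giving active(m), small(x), large(x), bird(tweety).
Round 4 fires rule 2, giving signed(x).
Round 5 fires rule 7, giving flagged(x).
Round 6 fires rule 4, rule 10, giving blue(x), penguin(tweety).
Round 7 fires rule 9, giving green(m).
Closure: {active(m), approved(tweety), bird(tweety), blue(x), closed(x), cold(tweety), flagged(x), flies(x), green(m), has_feathers(x), hot(m), large(x), locked(tweety), metal(m), penguin(tweety), penguin(x), red(tweety), signed(x), small(x), valid(x), visible(x)} — 21 facts.

21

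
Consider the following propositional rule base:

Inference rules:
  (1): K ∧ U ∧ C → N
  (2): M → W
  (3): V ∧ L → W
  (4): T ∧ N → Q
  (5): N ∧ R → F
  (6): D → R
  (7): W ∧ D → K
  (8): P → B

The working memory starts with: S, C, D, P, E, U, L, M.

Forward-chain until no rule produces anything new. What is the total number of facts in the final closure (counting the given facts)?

14

Round 1 — (2), (6), (8), derive W, R, B.
Round 2 — (7), derive K.
Round 3 — (1), derive N.
Round 4 — (5), derive F.
Closure: {B, C, D, E, F, K, L, M, N, P, R, S, U, W} — 14 facts.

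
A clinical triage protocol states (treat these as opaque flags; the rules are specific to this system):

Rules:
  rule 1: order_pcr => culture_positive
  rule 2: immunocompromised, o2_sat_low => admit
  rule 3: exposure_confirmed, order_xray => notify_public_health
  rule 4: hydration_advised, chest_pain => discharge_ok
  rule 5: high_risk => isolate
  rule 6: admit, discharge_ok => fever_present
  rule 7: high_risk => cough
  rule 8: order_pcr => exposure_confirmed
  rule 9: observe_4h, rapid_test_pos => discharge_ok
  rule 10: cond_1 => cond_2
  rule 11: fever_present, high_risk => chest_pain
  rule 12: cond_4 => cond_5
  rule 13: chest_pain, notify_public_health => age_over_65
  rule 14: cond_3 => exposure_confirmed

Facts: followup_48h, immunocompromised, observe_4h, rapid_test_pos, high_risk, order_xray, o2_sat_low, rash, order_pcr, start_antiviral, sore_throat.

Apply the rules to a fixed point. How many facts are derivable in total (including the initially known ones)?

[1] rule 1 [order_pcr => culture_positive]; rule 2 [immunocompromised, o2_sat_low => admit]; rule 5 [high_risk => isolate]; rule 7 [high_risk => cough]; rule 8 [order_pcr => exposure_confirmed]; rule 9 [observe_4h, rapid_test_pos => discharge_ok]. ⇒ new: culture_positive, admit, isolate, cough, exposure_confirmed, discharge_ok.
[2] rule 3 [exposure_confirmed, order_xray => notify_public_health]; rule 6 [admit, discharge_ok => fever_present]. ⇒ new: notify_public_health, fever_present.
[3] rule 11 [fever_present, high_risk => chest_pain]. ⇒ new: chest_pain.
[4] rule 13 [chest_pain, notify_public_health => age_over_65]. ⇒ new: age_over_65.
Closure: {admit, age_over_65, chest_pain, cough, culture_positive, discharge_ok, exposure_confirmed, fever_present, followup_48h, high_risk, immunocompromised, isolate, notify_public_health, o2_sat_low, observe_4h, order_pcr, order_xray, rapid_test_pos, rash, sore_throat, start_antiviral} — 21 facts.

21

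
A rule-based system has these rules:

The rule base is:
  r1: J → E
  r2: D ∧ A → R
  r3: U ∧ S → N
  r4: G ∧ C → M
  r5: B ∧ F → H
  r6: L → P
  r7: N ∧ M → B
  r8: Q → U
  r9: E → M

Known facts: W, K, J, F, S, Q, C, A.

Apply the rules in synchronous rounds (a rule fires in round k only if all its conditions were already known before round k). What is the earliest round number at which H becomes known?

Round 1: r1 [J → E]; r8 [Q → U]. Adds E, U.
Round 2: r3 [U ∧ S → N]; r9 [E → M]. Adds N, M.
Round 3: r7 [N ∧ M → B]. Adds B.
Round 4: r5 [B ∧ F → H]. Adds H.
H first appears in round 4.

4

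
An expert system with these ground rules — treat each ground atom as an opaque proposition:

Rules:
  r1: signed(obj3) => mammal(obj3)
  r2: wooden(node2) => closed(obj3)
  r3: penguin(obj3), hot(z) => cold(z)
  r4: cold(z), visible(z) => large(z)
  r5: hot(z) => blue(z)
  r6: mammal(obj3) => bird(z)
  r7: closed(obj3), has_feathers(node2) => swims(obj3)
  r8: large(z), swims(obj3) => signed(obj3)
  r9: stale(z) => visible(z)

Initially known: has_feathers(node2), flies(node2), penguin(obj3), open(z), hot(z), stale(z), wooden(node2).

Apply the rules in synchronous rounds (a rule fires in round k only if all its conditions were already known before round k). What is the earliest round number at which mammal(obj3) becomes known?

Round 1 — r2, r3, r5, r9, derive closed(obj3), cold(z), blue(z), visible(z).
Round 2 — r4, r7, derive large(z), swims(obj3).
Round 3 — r8, derive signed(obj3).
Round 4 — r1, derive mammal(obj3).
mammal(obj3) first appears in round 4.

4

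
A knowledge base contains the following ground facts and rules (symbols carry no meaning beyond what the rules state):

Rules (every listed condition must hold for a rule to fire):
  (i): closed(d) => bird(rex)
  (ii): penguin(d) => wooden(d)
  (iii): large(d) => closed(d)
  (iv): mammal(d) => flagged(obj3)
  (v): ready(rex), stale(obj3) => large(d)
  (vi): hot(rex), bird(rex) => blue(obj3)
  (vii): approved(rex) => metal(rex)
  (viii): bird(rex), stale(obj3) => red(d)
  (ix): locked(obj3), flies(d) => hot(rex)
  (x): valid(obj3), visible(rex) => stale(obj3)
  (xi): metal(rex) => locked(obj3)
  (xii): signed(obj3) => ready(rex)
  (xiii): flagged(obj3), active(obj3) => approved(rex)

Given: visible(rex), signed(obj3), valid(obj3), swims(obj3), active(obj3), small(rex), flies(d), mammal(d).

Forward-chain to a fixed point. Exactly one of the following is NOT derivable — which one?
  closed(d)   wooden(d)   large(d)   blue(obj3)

Round 1: (iv) [mammal(d) => flagged(obj3)]; (x) [valid(obj3), visible(rex) => stale(obj3)]; (xii) [signed(obj3) => ready(rex)]. New: flagged(obj3), stale(obj3), ready(rex).
Round 2: (v) [ready(rex), stale(obj3) => large(d)]; (xiii) [flagged(obj3), active(obj3) => approved(rex)]. New: large(d), approved(rex).
Round 3: (iii) [large(d) => closed(d)]; (vii) [approved(rex) => metal(rex)]. New: closed(d), metal(rex).
Round 4: (i) [closed(d) => bird(rex)]; (xi) [metal(rex) => locked(obj3)]. New: bird(rex), locked(obj3).
Round 5: (viii) [bird(rex), stale(obj3) => red(d)]; (ix) [locked(obj3), flies(d) => hot(rex)]. New: red(d), hot(rex).
Round 6: (vi) [hot(rex), bird(rex) => blue(obj3)]. New: blue(obj3).
Derived: closed(d) (round 3), large(d) (round 2), blue(obj3) (round 6). wooden(d) never appears in any round.

wooden(d)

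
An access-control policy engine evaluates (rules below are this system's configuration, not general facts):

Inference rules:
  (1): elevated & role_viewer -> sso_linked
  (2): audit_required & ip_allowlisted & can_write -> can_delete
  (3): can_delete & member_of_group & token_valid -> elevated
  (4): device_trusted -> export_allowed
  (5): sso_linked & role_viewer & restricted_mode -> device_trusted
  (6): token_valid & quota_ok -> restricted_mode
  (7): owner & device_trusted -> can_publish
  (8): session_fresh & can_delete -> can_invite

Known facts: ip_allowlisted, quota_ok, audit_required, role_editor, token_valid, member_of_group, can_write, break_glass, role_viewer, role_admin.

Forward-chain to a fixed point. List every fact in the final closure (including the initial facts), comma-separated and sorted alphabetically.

[1] (2) [audit_required & ip_allowlisted & can_write -> can_delete]; (6) [token_valid & quota_ok -> restricted_mode]. ⇒ new: can_delete, restricted_mode.
[2] (3) [can_delete & member_of_group & token_valid -> elevated]. ⇒ new: elevated.
[3] (1) [elevated & role_viewer -> sso_linked]. ⇒ new: sso_linked.
[4] (5) [sso_linked & role_viewer & restricted_mode -> device_trusted]. ⇒ new: device_trusted.
[5] (4) [device_trusted -> export_allowed]. ⇒ new: export_allowed.

audit_required, break_glass, can_delete, can_write, device_trusted, elevated, export_allowed, ip_allowlisted, member_of_group, quota_ok, restricted_mode, role_admin, role_editor, role_viewer, sso_linked, token_valid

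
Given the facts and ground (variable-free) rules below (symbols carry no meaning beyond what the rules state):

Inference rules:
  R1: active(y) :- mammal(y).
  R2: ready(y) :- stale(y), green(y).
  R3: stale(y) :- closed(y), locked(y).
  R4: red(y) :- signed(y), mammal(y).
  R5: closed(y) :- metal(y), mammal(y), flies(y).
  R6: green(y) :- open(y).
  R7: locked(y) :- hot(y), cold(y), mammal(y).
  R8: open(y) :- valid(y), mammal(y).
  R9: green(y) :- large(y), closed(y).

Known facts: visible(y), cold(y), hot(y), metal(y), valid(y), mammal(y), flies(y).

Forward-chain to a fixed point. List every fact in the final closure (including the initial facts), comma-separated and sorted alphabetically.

Round 1 fires R1, R5, R7, R8, giving active(y), closed(y), locked(y), open(y).
Round 2 fires R3, R6, giving stale(y), green(y).
Round 3 fires R2, giving ready(y).

active(y), closed(y), cold(y), flies(y), green(y), hot(y), locked(y), mammal(y), metal(y), open(y), ready(y), stale(y), valid(y), visible(y)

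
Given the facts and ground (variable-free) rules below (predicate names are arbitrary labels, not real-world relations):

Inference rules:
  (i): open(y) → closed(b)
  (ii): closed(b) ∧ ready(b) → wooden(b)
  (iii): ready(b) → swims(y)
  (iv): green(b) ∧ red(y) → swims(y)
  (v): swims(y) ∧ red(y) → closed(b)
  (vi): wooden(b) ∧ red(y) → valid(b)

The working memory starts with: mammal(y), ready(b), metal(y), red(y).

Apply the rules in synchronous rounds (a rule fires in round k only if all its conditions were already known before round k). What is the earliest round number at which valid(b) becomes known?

Round 1: (iii) [ready(b) → swims(y)]. Adds swims(y).
Round 2: (v) [swims(y) ∧ red(y) → closed(b)]. Adds closed(b).
Round 3: (ii) [closed(b) ∧ ready(b) → wooden(b)]. Adds wooden(b).
Round 4: (vi) [wooden(b) ∧ red(y) → valid(b)]. Adds valid(b).
valid(b) first appears in round 4.

4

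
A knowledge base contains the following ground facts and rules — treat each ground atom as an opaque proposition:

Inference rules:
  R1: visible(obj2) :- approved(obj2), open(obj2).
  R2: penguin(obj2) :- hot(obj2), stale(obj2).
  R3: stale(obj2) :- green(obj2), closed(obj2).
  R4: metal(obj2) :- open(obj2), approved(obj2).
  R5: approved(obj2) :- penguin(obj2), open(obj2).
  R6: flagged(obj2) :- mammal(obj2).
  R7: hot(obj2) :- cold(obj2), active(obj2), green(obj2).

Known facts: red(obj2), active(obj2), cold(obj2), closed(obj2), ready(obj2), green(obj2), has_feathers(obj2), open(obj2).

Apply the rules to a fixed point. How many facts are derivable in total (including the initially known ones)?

14

Round 1: R3 [stale(obj2) :- green(obj2), closed(obj2).]; R7 [hot(obj2) :- cold(obj2), active(obj2), green(obj2).]. New: stale(obj2), hot(obj2).
Round 2: R2 [penguin(obj2) :- hot(obj2), stale(obj2).]. New: penguin(obj2).
Round 3: R5 [approved(obj2) :- penguin(obj2), open(obj2).]. New: approved(obj2).
Round 4: R1 [visible(obj2) :- approved(obj2), open(obj2).]; R4 [metal(obj2) :- open(obj2), approved(obj2).]. New: visible(obj2), metal(obj2).
Closure: {active(obj2), approved(obj2), closed(obj2), cold(obj2), green(obj2), has_feathers(obj2), hot(obj2), metal(obj2), open(obj2), penguin(obj2), ready(obj2), red(obj2), stale(obj2), visible(obj2)} — 14 facts.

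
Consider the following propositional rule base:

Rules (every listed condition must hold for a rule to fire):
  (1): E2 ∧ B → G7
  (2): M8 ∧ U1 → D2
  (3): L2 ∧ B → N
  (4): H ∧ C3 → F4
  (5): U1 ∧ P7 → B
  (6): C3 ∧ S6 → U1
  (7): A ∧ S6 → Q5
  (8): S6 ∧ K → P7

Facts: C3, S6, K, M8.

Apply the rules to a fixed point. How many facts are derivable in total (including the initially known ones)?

Round 1 fires (6), (8), giving U1, P7.
Round 2 fires (2), (5), giving D2, B.
Closure: {B, C3, D2, K, M8, P7, S6, U1} — 8 facts.

8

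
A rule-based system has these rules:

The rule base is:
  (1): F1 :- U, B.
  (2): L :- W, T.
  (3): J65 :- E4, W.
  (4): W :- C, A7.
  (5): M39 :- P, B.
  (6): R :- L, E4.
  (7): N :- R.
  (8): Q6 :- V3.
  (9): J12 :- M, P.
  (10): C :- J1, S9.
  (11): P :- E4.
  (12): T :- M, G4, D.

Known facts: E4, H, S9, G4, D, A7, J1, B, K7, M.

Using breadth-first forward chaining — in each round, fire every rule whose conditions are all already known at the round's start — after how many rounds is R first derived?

Round 1 — (10), (11), (12), derive C, P, T.
Round 2 — (4), (5), (9), derive W, M39, J12.
Round 3 — (2), (3), derive L, J65.
Round 4 — (6), derive R.
R first appears in round 4.

4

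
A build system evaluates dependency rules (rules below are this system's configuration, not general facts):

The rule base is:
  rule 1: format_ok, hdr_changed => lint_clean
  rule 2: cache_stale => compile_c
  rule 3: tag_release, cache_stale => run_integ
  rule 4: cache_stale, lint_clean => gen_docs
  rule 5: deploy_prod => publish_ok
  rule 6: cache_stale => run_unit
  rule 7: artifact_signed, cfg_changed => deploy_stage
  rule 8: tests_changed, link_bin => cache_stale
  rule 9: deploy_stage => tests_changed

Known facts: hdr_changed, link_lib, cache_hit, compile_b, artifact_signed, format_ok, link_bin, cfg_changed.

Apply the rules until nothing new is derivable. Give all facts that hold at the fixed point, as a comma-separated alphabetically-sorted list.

artifact_signed, cache_hit, cache_stale, cfg_changed, compile_b, compile_c, deploy_stage, format_ok, gen_docs, hdr_changed, link_bin, link_lib, lint_clean, run_unit, tests_changed

[1] rule 1 [format_ok, hdr_changed => lint_clean]; rule 7 [artifact_signed, cfg_changed => deploy_stage]. ⇒ new: lint_clean, deploy_stage.
[2] rule 9 [deploy_stage => tests_changed]. ⇒ new: tests_changed.
[3] rule 8 [tests_changed, link_bin => cache_stale]. ⇒ new: cache_stale.
[4] rule 2 [cache_stale => compile_c]; rule 4 [cache_stale, lint_clean => gen_docs]; rule 6 [cache_stale => run_unit]. ⇒ new: compile_c, gen_docs, run_unit.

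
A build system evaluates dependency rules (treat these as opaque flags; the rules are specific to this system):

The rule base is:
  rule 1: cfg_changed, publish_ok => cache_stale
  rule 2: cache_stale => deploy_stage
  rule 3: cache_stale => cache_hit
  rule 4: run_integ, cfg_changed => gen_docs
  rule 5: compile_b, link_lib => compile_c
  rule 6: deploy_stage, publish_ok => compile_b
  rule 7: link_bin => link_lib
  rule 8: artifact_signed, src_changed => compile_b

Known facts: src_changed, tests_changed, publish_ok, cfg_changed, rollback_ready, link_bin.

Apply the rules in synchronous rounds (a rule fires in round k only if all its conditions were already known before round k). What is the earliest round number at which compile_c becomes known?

Round 1 fires rule 1, rule 7, giving cache_stale, link_lib.
Round 2 fires rule 2, rule 3, giving deploy_stage, cache_hit.
Round 3 fires rule 6, giving compile_b.
Round 4 fires rule 5, giving compile_c.
compile_c first appears in round 4.

4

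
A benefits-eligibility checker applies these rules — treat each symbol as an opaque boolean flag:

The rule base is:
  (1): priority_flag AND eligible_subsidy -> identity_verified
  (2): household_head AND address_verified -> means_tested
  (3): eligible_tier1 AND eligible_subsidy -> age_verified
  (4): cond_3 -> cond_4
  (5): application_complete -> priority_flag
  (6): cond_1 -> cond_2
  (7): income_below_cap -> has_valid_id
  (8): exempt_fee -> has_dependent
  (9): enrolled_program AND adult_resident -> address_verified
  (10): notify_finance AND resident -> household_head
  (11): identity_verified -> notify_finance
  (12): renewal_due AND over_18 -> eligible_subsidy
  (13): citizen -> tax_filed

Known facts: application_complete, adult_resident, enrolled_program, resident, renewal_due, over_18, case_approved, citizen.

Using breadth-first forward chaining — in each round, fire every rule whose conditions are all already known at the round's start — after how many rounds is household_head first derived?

Round 1 — (5), (9), (12), (13), derive priority_flag, address_verified, eligible_subsidy, tax_filed.
Round 2 — (1), derive identity_verified.
Round 3 — (11), derive notify_finance.
Round 4 — (10), derive household_head.
household_head first appears in round 4.

4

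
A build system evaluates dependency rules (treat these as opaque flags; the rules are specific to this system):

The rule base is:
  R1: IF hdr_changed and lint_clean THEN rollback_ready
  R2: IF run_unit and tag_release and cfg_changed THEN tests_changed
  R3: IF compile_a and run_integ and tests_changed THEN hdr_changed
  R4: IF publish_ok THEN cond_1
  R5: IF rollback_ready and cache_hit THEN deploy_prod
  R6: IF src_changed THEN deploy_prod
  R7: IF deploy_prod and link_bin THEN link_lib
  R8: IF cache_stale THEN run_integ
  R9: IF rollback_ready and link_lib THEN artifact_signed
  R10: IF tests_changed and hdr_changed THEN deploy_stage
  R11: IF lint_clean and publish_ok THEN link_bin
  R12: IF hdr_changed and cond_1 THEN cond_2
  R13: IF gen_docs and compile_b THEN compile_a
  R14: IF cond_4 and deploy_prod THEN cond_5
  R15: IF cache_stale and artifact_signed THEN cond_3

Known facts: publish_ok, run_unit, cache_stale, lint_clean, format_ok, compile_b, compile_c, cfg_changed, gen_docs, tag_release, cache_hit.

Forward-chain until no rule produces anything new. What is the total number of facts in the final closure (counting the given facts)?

Round 1 fires R2, R4, R8, R11, R13, giving tests_changed, cond_1, run_integ, link_bin, compile_a.
Round 2 fires R3, giving hdr_changed.
Round 3 fires R1, R10, R12, giving rollback_ready, deploy_stage, cond_2.
Round 4 fires R5, giving deploy_prod.
Round 5 fires R7, giving link_lib.
Round 6 fires R9, giving artifact_signed.
Round 7 fires R15, giving cond_3.
Closure: {artifact_signed, cache_hit, cache_stale, cfg_changed, compile_a, compile_b, compile_c, cond_1, cond_2, cond_3, deploy_prod, deploy_stage, format_ok, gen_docs, hdr_changed, link_bin, link_lib, lint_clean, publish_ok, rollback_ready, run_integ, run_unit, tag_release, tests_changed} — 24 facts.

24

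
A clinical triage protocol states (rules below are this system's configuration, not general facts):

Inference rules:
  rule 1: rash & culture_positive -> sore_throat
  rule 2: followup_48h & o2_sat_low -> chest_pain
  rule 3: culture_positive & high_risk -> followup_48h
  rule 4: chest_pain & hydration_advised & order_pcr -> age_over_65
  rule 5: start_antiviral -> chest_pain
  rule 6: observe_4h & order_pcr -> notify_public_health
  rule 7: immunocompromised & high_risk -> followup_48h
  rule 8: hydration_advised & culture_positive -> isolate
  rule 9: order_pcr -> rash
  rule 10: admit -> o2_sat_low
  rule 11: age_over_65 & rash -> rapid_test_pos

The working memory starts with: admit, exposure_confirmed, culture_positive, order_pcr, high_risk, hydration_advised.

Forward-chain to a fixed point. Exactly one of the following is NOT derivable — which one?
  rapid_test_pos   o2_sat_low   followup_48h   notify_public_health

Round 1 fires rule 3, rule 8, rule 9, rule 10, giving followup_48h, isolate, rash, o2_sat_low.
Round 2 fires rule 1, rule 2, giving sore_throat, chest_pain.
Round 3 fires rule 4, giving age_over_65.
Round 4 fires rule 11, giving rapid_test_pos.
Derived: followup_48h (round 1), o2_sat_low (round 1), rapid_test_pos (round 4). notify_public_health never appears in any round.

notify_public_health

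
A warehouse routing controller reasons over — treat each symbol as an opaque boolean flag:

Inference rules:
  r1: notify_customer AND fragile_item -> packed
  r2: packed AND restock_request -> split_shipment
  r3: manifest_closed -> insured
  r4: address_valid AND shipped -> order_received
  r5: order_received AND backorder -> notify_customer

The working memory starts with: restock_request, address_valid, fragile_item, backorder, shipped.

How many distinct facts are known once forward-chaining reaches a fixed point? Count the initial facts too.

9

Round 1 — r4, derive order_received.
Round 2 — r5, derive notify_customer.
Round 3 — r1, derive packed.
Round 4 — r2, derive split_shipment.
Closure: {address_valid, backorder, fragile_item, notify_customer, order_received, packed, restock_request, shipped, split_shipment} — 9 facts.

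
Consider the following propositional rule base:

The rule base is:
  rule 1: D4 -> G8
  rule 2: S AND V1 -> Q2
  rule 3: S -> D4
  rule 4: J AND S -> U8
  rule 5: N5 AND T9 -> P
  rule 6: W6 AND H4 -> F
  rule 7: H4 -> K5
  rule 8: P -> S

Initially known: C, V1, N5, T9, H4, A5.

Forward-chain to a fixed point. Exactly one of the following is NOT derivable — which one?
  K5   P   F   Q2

F

Round 1 — rule 5, rule 7, derive P, K5.
Round 2 — rule 8, derive S.
Round 3 — rule 2, rule 3, derive Q2, D4.
Round 4 — rule 1, derive G8.
Derived: K5 (round 1), P (round 1), Q2 (round 3). F never appears in any round.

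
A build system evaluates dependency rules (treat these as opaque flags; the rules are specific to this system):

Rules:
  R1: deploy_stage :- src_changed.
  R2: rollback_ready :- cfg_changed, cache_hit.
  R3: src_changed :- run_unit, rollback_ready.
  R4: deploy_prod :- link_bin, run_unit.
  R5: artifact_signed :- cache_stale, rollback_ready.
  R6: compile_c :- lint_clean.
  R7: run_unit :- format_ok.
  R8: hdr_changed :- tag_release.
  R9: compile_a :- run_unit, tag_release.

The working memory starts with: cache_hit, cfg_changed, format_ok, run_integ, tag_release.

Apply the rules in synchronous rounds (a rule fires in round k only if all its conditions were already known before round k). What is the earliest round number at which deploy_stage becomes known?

Round 1: R2 [rollback_ready :- cfg_changed, cache_hit.]; R7 [run_unit :- format_ok.]; R8 [hdr_changed :- tag_release.]. New: rollback_ready, run_unit, hdr_changed.
Round 2: R3 [src_changed :- run_unit, rollback_ready.]; R9 [compile_a :- run_unit, tag_release.]. New: src_changed, compile_a.
Round 3: R1 [deploy_stage :- src_changed.]. New: deploy_stage.
deploy_stage first appears in round 3.

3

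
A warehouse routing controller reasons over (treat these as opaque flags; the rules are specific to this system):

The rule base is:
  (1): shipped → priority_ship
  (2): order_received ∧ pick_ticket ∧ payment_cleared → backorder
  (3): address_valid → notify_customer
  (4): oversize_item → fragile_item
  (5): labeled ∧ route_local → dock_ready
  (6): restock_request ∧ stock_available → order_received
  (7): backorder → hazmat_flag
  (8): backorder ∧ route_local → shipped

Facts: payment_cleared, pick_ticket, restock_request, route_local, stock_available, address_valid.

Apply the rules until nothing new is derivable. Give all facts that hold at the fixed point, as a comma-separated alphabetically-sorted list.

address_valid, backorder, hazmat_flag, notify_customer, order_received, payment_cleared, pick_ticket, priority_ship, restock_request, route_local, shipped, stock_available

Round 1 — (3), (6), derive notify_customer, order_received.
Round 2 — (2), derive backorder.
Round 3 — (7), (8), derive hazmat_flag, shipped.
Round 4 — (1), derive priority_ship.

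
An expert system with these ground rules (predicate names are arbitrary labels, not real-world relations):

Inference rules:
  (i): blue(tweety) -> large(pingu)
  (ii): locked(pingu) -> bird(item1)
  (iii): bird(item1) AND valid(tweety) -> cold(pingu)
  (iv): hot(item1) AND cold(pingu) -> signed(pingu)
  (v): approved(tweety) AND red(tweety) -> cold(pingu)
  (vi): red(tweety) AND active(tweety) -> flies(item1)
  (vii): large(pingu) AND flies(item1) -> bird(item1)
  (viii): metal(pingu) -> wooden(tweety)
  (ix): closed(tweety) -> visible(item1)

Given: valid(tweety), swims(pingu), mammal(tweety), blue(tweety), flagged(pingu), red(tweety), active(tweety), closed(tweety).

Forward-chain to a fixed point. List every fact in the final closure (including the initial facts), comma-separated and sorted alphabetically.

Round 1 fires (i), (vi), (ix), giving large(pingu), flies(item1), visible(item1).
Round 2 fires (vii), giving bird(item1).
Round 3 fires (iii), giving cold(pingu).

active(tweety), bird(item1), blue(tweety), closed(tweety), cold(pingu), flagged(pingu), flies(item1), large(pingu), mammal(tweety), red(tweety), swims(pingu), valid(tweety), visible(item1)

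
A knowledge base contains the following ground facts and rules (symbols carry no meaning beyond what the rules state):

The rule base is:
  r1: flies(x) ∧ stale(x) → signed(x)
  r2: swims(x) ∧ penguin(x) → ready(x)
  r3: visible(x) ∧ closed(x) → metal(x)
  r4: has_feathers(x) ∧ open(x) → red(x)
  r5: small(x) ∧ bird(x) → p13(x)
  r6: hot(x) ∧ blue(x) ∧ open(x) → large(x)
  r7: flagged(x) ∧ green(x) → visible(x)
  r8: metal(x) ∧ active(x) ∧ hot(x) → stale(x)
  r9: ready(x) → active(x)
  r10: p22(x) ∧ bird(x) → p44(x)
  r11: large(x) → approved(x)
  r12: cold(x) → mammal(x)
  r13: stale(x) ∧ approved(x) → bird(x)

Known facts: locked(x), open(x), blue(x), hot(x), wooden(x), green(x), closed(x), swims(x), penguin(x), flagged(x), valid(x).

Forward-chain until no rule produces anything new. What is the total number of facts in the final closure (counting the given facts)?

Round 1 fires r2, r6, r7, giving ready(x), large(x), visible(x).
Round 2 fires r3, r9, r11, giving metal(x), active(x), approved(x).
Round 3 fires r8, giving stale(x).
Round 4 fires r13, giving bird(x).
Closure: {active(x), approved(x), bird(x), blue(x), closed(x), flagged(x), green(x), hot(x), large(x), locked(x), metal(x), open(x), penguin(x), ready(x), stale(x), swims(x), valid(x), visible(x), wooden(x)} — 19 facts.

19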